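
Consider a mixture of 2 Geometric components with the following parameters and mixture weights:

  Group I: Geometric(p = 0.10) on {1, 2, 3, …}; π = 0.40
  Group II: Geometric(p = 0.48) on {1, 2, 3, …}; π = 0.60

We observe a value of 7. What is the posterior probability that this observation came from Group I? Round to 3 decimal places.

0.789

By Bayes' theorem, P(k | x) = π_k f_k(x) / Σ_j π_j f_j(x).
Component likelihoods at x = 7:
  L_I = 0.0531441
  L_II = 0.00948989
Weight by the priors:
  π_I·L_I = 0.40 × 0.0531441 = 0.0212576
  π_II·L_II = 0.60 × 0.00948989 = 0.00569394
Denominator: 0.0212576 + 0.00569394 = 0.0269516
Responsibility of Group I: 0.0212576 / 0.0269516 ≈ 0.789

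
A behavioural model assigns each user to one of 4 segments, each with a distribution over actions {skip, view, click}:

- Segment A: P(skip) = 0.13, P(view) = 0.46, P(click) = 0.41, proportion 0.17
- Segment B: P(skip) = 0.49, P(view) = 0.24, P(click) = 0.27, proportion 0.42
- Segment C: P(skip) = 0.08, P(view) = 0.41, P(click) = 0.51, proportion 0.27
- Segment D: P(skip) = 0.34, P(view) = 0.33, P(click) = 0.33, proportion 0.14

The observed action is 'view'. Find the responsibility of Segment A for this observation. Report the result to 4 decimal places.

Posterior ∝ prior × likelihood, so P(k | x) ∝ π_k f_k(x); normalise over all components.
Categorical probabilities:
  L_A = P(view | comp) = 0.46
  L_B = P(view | comp) = 0.24
  L_C = P(view | comp) = 0.41
  L_D = P(view | comp) = 0.33
Unnormalised posteriors:
  π_A·L_A = 0.17 × 0.46 = 0.0782
  π_B·L_B = 0.42 × 0.24 = 0.1008
  π_C·L_C = 0.27 × 0.41 = 0.1107
  π_D·L_D = 0.14 × 0.33 = 0.0462
Evidence: 0.0782 + 0.1008 + 0.1107 + 0.0462 = 0.3359
P(Segment A | the observation) ≈ 0.2328

0.2328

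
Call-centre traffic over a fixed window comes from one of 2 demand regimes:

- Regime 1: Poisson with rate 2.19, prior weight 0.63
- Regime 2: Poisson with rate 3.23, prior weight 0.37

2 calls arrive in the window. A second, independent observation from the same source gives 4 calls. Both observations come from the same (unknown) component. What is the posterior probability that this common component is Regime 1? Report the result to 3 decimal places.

0.570

The responsibility of component k is w_k f_k(x) divided by Σ_j w_j f_j(x).
Since both observations come from the same component, the likelihood for component k is f_k(x₁)·f_k(x₂).
  f_1 = [0.268382] × [0.107266] = 0.0287881
  f_2 = [0.20635] × [0.179402] = 0.0370196
Weight by the priors:
  w_1·f_1 = 0.63 × 0.0287881 = 0.0181365
  w_2·f_2 = 0.37 × 0.0370196 = 0.0136972
Denominator: 0.0181365 + 0.0136972 = 0.0318338
P(Regime 1 | data) = 0.0181365 / 0.0318338 ≈ 0.570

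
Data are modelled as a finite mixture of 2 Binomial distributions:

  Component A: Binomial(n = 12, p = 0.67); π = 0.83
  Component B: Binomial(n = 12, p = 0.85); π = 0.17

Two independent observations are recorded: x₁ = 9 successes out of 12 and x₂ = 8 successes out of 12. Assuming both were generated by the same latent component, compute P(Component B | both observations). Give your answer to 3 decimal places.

Posterior ∝ prior × likelihood, so P(k | x) ∝ π_k f_k(x); normalise over all components.
Since both observations come from the same component, the likelihood for component k is f_k(x₁)·f_k(x₂).
  f_A = [C(12,9)·0.67^9·0.33^3 = 220·0.0272065·0.035937 = 0.215099] × [0.238374] = 0.051274
  f_B = [C(12,9)·0.85^9·0.15^3 = 220·0.231617·0.003375 = 0.171976] × [0.0682844] = 0.0117433
Weight by the priors:
  π_A·f_A = 0.83 × 0.051274 = 0.0425574
  π_B·f_B = 0.17 × 0.0117433 = 0.00199635
Normaliser: 0.0425574 + 0.00199635 = 0.0445538
Responsibility of Component B: 0.00199635 / 0.0445538 ≈ 0.045

0.045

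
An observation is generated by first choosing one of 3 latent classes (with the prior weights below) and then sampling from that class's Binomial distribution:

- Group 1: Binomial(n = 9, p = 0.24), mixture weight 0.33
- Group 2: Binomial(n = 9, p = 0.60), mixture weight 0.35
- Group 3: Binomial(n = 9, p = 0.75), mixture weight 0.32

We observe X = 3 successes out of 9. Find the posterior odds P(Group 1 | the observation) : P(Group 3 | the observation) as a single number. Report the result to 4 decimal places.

The posterior odds equal the prior odds times the likelihood ratio: (π_i/π_j)·(f_i(x)/f_j(x)).
Component likelihoods at x = 3 successes out of 9:
  L_1 = C(9,3)·0.24^3·0.76^6 = 84·0.013824·0.1927 = 0.223766
  L_2 = C(9,3)·0.60^3·0.40^6 = 84·0.216·0.004096 = 0.0743178
  L_3 = C(9,3)·0.75^3·0.25^6 = 84·0.421875·0.000244141 = 0.00865173
0.0738429 / 0.00276855 ≈ 26.6720

26.6720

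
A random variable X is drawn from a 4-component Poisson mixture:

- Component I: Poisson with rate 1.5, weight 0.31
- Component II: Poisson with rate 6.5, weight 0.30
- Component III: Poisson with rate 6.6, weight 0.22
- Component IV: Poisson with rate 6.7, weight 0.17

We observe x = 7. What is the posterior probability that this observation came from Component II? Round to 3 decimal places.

Posterior ∝ prior × likelihood, so P(k | x) ∝ P(Z=k) f_k(x); normalise over all components.
Evaluate each component's likelihood at the observed value:
  L_I = 0.000756426
  L_II = 0.146234
  L_III = 0.147243
  L_IV = 0.14802
Prior × likelihood for each component:
  P(Z=I)·L_I = 0.31 × 0.000756426 = 0.000234492
  P(Z=II)·L_II = 0.30 × 0.146234 = 0.0438702
  P(Z=III)·L_III = 0.22 × 0.147243 = 0.0323934
  P(Z=IV)·L_IV = 0.17 × 0.14802 = 0.0251634
Marginal: 0.000234492 + 0.0438702 + 0.0323934 + 0.0251634 = 0.101661
P(Component II | 7) ≈ 0.432

0.432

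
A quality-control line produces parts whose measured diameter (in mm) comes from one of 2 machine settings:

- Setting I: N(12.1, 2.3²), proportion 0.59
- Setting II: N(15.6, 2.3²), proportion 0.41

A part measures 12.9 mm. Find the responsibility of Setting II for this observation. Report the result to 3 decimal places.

By Bayes' theorem, P(k | x) = w_k f_k(x) / Σ_j w_j f_j(x).
Component likelihoods at x = 12.9 mm:
  L_I = 0.163272
  L_II = 0.0870839
Multiply by the mixture weights:
  w_I·L_I = 0.59 × 0.163272 = 0.0963303
  w_II·L_II = 0.41 × 0.0870839 = 0.0357044
Evidence: 0.0963303 + 0.0357044 = 0.132035
So the posterior for Setting II is 0.0357044 / 0.132035 ≈ 0.270.

0.270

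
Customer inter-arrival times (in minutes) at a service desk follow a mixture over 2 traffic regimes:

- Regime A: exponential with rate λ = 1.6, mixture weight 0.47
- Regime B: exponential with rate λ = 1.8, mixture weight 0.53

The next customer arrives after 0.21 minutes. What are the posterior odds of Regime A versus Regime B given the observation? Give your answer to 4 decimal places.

The posterior odds equal the prior odds times the likelihood ratio: (P(Z=i)/P(Z=j))·(f_i(x)/f_j(x)).
Exponential densities:
  L_A = 1.6·e^(−1.6·0.21) = 1.6·e^(−0.3360) = 1.1434
  L_B = 1.8·e^(−1.8·0.21) = 1.8·e^(−0.3780) = 1.23341
0.537397 / 0.65371 ≈ 0.8221

0.8221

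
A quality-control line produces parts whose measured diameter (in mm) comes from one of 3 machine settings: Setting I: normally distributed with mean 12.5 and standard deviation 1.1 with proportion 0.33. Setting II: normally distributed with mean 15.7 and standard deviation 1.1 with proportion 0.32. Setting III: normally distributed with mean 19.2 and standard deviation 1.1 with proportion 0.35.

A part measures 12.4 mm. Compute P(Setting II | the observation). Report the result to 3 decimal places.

0.011

By Bayes' theorem, P(k | x) = π_k f_k(x) / Σ_j π_j f_j(x).
Component likelihoods at x = 12.4 mm:
  f_I = (1/(1.1·√(2π)))·exp(−(12.4−12.5)²/(2·1.1²)) = 0.362675·exp(-0.00413) = 0.361179
  f_II = (1/(1.1·√(2π)))·exp(−(12.4−15.7)²/(2·1.1²)) = 0.362675·exp(-4.50000) = 0.00402895
  f_III = (1/(1.1·√(2π)))·exp(−(12.4−19.2)²/(2·1.1²)) = 0.362675·exp(-19.10744) = 1.825e-09
Unnormalised posteriors:
  π_I·f_I = 0.33 × 0.361179 = 0.119189
  π_II·f_II = 0.32 × 0.00402895 = 0.00128926
  π_III·f_III = 0.35 × 1.825e-09 = 6.38749e-10
Marginal: 0.119189 + 0.00128926 + 6.38749e-10 = 0.120478
P(Setting II | data) ≈ 0.011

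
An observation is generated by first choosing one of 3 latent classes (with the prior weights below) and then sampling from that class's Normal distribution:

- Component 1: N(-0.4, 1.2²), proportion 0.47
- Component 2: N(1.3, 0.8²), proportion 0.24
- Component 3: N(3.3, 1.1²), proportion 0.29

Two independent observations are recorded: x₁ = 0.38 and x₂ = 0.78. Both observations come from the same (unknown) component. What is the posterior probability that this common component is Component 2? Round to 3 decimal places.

0.489

By Bayes' theorem, P(k | x) = π_k f_k(x) / Σ_j π_j f_j(x).
Since both observations come from the same component, the likelihood for component k is f_k(x₁)·f_k(x₂).
  p_1 = [(1/(1.2·√(2π)))·exp(−(0.38−-0.4)²/(2·1.2²)) = 0.332452·exp(-0.21125) = 0.269144] × [0.205003] = 0.0551752
  p_2 = [(1/(0.8·√(2π)))·exp(−(0.38−1.3)²/(2·0.8²)) = 0.498678·exp(-0.66125) = 0.25742] × [0.403715] = 0.103925
  p_3 = [(1/(1.1·√(2π)))·exp(−(0.38−3.3)²/(2·1.1²)) = 0.362675·exp(-3.52331) = 0.0106995] × [0.0262949] = 0.000281343
Prior × likelihood for each component:
  π_1·p_1 = 0.47 × 0.0551752 = 0.0259323
  π_2·p_2 = 0.24 × 0.103925 = 0.0249419
  π_3·p_3 = 0.29 × 0.000281343 = 8.15895e-05
Evidence: 0.0259323 + 0.0249419 + 8.15895e-05 = 0.0509558
P(Component 2 | data) = 0.0249419 / 0.0509558 ≈ 0.489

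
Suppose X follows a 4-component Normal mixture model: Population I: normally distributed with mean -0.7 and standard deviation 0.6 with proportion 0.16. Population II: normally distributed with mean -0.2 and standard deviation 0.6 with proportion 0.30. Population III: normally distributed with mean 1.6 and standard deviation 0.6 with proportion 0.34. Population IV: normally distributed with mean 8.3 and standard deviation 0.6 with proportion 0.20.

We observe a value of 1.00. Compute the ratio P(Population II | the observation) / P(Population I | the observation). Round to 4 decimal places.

Since P(k|x) ∝ π_k f_k(x), the posterior odds are π_i f_i(x) / (π_j f_j(x)).
Normal densities:
  p_I = 0.0120102
  p_II = 0.0899849
  p_III = 0.403285
  p_IV = 4.77458e-33
Odds = (0.30/0.16) × (0.0899849/0.0120102) = 1.875 × 7.4924 ≈ 14.0482

14.0482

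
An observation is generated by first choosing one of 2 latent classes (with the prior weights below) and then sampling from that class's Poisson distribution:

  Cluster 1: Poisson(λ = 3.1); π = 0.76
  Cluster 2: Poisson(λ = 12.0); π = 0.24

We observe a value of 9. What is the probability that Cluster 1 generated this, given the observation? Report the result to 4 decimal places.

Apply Bayes' rule: the posterior for each component is proportional to its prior times its likelihood at x.
Evaluate each component's likelihood at the observed value:
  f_1 = e^(−3.1)·3.1^9/9! = 0.00328231
  f_2 = e^(−12.0)·12.0^9/9! = 0.0873644
Weight by the priors:
  π_1·f_1 = 0.76 × 0.00328231 = 0.00249455
  π_2·f_2 = 0.24 × 0.0873644 = 0.0209675
Normaliser: 0.00249455 + 0.0209675 = 0.023462
Responsibility of Cluster 1: 0.00249455 / 0.023462 ≈ 0.1063

0.1063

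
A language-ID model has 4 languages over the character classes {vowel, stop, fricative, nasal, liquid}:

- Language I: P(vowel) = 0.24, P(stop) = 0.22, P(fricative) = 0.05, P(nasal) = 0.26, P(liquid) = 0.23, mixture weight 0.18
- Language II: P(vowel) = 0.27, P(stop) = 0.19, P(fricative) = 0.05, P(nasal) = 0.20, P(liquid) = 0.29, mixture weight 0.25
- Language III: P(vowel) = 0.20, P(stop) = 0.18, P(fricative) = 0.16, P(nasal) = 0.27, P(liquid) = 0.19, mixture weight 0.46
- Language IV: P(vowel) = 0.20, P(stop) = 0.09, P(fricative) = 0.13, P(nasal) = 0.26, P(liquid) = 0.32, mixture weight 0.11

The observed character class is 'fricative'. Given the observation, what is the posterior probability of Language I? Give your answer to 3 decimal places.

The responsibility of component k is π_k f_k(x) divided by Σ_j π_j f_j(x).
Categorical probabilities:
  L_I = P(fricative | comp) = 0.05
  L_II = P(fricative | comp) = 0.05
  L_III = P(fricative | comp) = 0.16
  L_IV = P(fricative | comp) = 0.13
Weight by the priors:
  π_I·L_I = 0.18 × 0.05 = 0.009
  π_II·L_II = 0.25 × 0.05 = 0.0125
  π_III·L_III = 0.46 × 0.16 = 0.0736
  π_IV·L_IV = 0.11 × 0.13 = 0.0143
Evidence: 0.009 + 0.0125 + 0.0736 + 0.0143 = 0.1094
So the posterior for Language I is 0.009 / 0.1094 ≈ 0.082.

0.082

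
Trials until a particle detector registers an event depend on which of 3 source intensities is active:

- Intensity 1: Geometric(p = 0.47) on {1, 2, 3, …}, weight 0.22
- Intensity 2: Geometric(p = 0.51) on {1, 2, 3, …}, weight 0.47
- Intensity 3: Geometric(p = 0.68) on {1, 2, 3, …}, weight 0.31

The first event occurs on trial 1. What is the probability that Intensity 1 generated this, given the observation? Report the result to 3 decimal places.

0.187

P(component k | x) = π_k·f_k(x) / marginal(x), where marginal(x) = Σ_j π_j·f_j(x).
Evaluate each component's likelihood at the observed value:
  f_1 = 0.47·(1−0.47)^0 = 0.47·1 = 0.47
  f_2 = 0.51·(1−0.51)^0 = 0.51·1 = 0.51
  f_3 = 0.68·(1−0.68)^0 = 0.68·1 = 0.68
Prior × likelihood for each component:
  π_1·f_1 = 0.22 × 0.47 = 0.1034
  π_2·f_2 = 0.47 × 0.51 = 0.2397
  π_3·f_3 = 0.31 × 0.68 = 0.2108
Normaliser: 0.1034 + 0.2397 + 0.2108 = 0.5539
So the posterior for Intensity 1 is 0.1034 / 0.5539 ≈ 0.187.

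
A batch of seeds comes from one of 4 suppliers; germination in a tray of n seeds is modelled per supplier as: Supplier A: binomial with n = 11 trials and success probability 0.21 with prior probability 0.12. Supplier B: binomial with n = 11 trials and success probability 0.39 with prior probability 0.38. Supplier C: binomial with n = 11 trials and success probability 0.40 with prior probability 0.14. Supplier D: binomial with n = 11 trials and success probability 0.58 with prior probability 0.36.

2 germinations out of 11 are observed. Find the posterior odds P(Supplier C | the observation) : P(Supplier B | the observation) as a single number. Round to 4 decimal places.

Posterior odds = (w_i f_i(x)) / (w_j f_j(x)); the normalising sum cancels.
Evaluate each component's likelihood at the observed value:
  f_A = C(11,2)·0.21^2·0.79^9 = 55·0.0441·0.119852 = 0.2907
  f_B = C(11,2)·0.39^2·0.61^9 = 55·0.1521·0.0116941 = 0.0978274
  f_C = C(11,2)·0.40^2·0.60^9 = 55·0.16·0.0100777 = 0.0886837
  f_D = C(11,2)·0.58^2·0.42^9 = 55·0.3364·0.000406671 = 0.00752423
0.0124157 / 0.0371744 ≈ 0.3340

0.3340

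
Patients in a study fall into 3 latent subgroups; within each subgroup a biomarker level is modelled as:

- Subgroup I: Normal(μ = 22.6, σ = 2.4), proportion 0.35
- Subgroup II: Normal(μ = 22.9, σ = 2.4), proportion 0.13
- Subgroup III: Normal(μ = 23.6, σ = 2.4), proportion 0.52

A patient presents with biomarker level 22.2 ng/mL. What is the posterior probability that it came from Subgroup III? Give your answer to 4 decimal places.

P(component k | x) = π_k·f_k(x) / marginal(x), where marginal(x) = Σ_j π_j·f_j(x).
Component likelihoods at x = 22.2 ng/mL:
  f_I = (1/(2.4·√(2π)))·exp(−(22.2−22.6)²/(2·2.4²)) = 0.166226·exp(-0.01389) = 0.163933
  f_II = (1/(2.4·√(2π)))·exp(−(22.2−22.9)²/(2·2.4²)) = 0.166226·exp(-0.04253) = 0.159304
  f_III = (1/(2.4·√(2π)))·exp(−(22.2−23.6)²/(2·2.4²)) = 0.166226·exp(-0.17014) = 0.14022
Weight by the priors:
  π_I·f_I = 0.35 × 0.163933 = 0.0573766
  π_II·f_II = 0.13 × 0.159304 = 0.0207095
  π_III·f_III = 0.52 × 0.14022 = 0.0729141
Marginal: 0.0573766 + 0.0207095 + 0.0729141 = 0.151
P(Subgroup III | the observation) ≈ 0.4829

0.4829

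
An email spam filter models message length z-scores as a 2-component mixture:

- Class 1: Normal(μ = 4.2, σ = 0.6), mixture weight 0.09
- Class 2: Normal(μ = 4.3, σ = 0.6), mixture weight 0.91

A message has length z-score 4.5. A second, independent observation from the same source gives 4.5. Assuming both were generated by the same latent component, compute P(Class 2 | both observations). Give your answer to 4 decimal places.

Apply Bayes' rule: the posterior for each component is proportional to its prior times its likelihood at x.
Since both observations come from the same component, the likelihood for component k is f_k(x₁)·f_k(x₂).
  p_1 = [(1/(0.6·√(2π)))·exp(−(4.5−4.2)²/(2·0.6²)) = 0.664904·exp(-0.12500) = 0.586776] × [0.586776] = 0.344306
  p_2 = [(1/(0.6·√(2π)))·exp(−(4.5−4.3)²/(2·0.6²)) = 0.664904·exp(-0.05556) = 0.628972] × [0.628972] = 0.395606
Unnormalised posteriors:
  π_1·p_1 = 0.09 × 0.344306 = 0.0309875
  π_2·p_2 = 0.91 × 0.395606 = 0.360001
Evidence: 0.0309875 + 0.360001 = 0.390989
Responsibility of Class 2: 0.360001 / 0.390989 ≈ 0.9207

0.9207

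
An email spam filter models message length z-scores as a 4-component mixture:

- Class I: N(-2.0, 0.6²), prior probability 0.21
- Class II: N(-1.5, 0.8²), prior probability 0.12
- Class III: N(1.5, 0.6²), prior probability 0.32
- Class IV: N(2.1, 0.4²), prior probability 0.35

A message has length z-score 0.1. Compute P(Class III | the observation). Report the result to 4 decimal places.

0.6246

Posterior ∝ prior × likelihood, so P(k | x) ∝ P(Z=k) f_k(x); normalise over all components.
Component likelihoods at x = 0.1:
  L_I = 0.00145447
  L_II = 0.0674887
  L_III = 0.0437031
  L_IV = 3.7168e-06
Prior × likelihood for each component:
  P(Z=I)·L_I = 0.21 × 0.00145447 = 0.000305439
  P(Z=II)·L_II = 0.12 × 0.0674887 = 0.00809864
  P(Z=III)·L_III = 0.32 × 0.0437031 = 0.013985
  P(Z=IV)·L_IV = 0.35 × 3.7168e-06 = 1.30088e-06
Denominator: 0.000305439 + 0.00809864 + 0.013985 + 1.30088e-06 = 0.0223904
P(Class III | the observation) = 0.013985 / 0.0223904 ≈ 0.6246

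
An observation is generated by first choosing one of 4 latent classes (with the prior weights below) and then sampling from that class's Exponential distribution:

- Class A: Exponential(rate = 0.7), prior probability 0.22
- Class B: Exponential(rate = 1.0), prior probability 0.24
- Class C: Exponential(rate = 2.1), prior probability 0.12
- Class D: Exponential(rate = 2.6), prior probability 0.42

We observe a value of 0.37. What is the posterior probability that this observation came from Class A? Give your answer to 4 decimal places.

0.1453

Apply Bayes' rule: the posterior for each component is proportional to its prior times its likelihood at x.
Evaluate each component's likelihood at the observed value:
  f_A = 0.540276
  f_B = 0.690734
  f_C = 0.965545
  f_D = 0.993532
Prior × likelihood for each component:
  π_A·f_A = 0.22 × 0.540276 = 0.118861
  π_B·f_B = 0.24 × 0.690734 = 0.165776
  π_C·f_C = 0.12 × 0.965545 = 0.115865
  π_D·f_D = 0.42 × 0.993532 = 0.417284
Evidence: 0.118861 + 0.165776 + 0.115865 + 0.417284 = 0.817786
P(Class A | the observation) ≈ 0.1453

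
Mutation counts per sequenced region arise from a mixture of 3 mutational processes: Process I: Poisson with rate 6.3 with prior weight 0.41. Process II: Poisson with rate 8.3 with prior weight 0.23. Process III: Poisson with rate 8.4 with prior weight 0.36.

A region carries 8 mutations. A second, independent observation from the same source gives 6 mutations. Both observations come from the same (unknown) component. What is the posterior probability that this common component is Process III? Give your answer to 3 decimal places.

The responsibility of component k is P(Z=k) f_k(x) divided by Σ_j P(Z=j) f_j(x).
Since both observations come from the same component, the likelihood for component k is f_k(x₁)·f_k(x₂).
  p_I = [e^(−6.3)·6.3^8/8! = 0.113018] × [0.159461] = 0.0180221
  p_II = [e^(−8.3)·8.3^8/8! = 0.138823] × [0.112847] = 0.0156658
  p_III = [e^(−8.4)·8.4^8/8! = 0.138242] × [0.109716] = 0.0151673
Weight by the priors:
  P(Z=I)·p_I = 0.41 × 0.0180221 = 0.00738904
  P(Z=II)·p_II = 0.23 × 0.0156658 = 0.00360313
  P(Z=III)·p_III = 0.36 × 0.0151673 = 0.00546025
Marginal: 0.00738904 + 0.00360313 + 0.00546025 = 0.0164524
So the posterior for Process III is 0.00546025 / 0.0164524 ≈ 0.332.

0.332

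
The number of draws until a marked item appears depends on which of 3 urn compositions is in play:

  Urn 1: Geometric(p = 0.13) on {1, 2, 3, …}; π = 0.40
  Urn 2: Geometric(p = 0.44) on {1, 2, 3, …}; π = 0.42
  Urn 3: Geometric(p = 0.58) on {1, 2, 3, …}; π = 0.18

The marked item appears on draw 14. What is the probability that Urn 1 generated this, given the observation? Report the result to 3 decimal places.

0.988

Posterior ∝ prior × likelihood, so P(k | x) ∝ π_k f_k(x); normalise over all components.
Component likelihoods at x = 14:
  f_1 = 0.0212664
  f_2 = 0.000234367
  f_3 = 7.33954e-06
Unnormalised posteriors:
  π_1·f_1 = 0.40 × 0.0212664 = 0.00850655
  π_2·f_2 = 0.42 × 0.000234367 = 9.84343e-05
  π_3·f_3 = 0.18 × 7.33954e-06 = 1.32112e-06
Denominator: 0.00850655 + 9.84343e-05 + 1.32112e-06 = 0.00860631
So the posterior for Urn 1 is 0.00850655 / 0.00860631 ≈ 0.988.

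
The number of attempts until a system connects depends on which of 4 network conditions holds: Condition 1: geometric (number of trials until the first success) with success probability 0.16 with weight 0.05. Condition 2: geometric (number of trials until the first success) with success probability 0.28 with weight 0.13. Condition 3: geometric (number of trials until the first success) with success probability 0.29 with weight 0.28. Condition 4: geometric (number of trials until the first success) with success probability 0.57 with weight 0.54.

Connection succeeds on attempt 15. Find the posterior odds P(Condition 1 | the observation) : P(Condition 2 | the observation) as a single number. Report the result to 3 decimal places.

1.902

Only the two components matter; the odds are (π_i f_i(x)) / (π_j f_j(x)).
Geometric probabilities:
  L_1 = 0.16·(1−0.16)^14 = 0.16·0.0870783 = 0.0139325
  L_2 = 0.28·(1−0.28)^14 = 0.28·0.0100613 = 0.00281717
  L_3 = 0.29·(1−0.29)^14 = 0.29·0.00827212 = 0.00239892
  L_4 = 0.57·(1−0.57)^14 = 0.57·7.38854e-06 = 4.21147e-06
Odds = (0.05/0.13) × (0.0139325/0.00281717) = 0.384615 × 4.94558 ≈ 1.902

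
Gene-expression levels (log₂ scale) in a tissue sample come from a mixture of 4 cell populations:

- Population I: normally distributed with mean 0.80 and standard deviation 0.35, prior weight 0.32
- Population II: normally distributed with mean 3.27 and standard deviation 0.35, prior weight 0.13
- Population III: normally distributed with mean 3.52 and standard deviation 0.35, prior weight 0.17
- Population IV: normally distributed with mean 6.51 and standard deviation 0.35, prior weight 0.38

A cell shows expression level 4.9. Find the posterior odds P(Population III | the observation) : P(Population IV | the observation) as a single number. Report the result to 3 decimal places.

Only the two components matter; the odds are (w_i f_i(x)) / (w_j f_j(x)).
Component likelihoods at x = 4.9:
  f_I = (1/(0.35·√(2π)))·exp(−(4.9−0.80)²/(2·0.35²)) = 1.139835·exp(-68.61224) = 1.81519e-30
  f_II = (1/(0.35·√(2π)))·exp(−(4.9−3.27)²/(2·0.35²)) = 1.139835·exp(-10.84449) = 2.22403e-05
  f_III = (1/(0.35·√(2π)))·exp(−(4.9−3.52)²/(2·0.35²)) = 1.139835·exp(-7.77306) = 0.000479783
  f_IV = (1/(0.35·√(2π)))·exp(−(4.9−6.51)²/(2·0.35²)) = 1.139835·exp(-10.58000) = 2.89739e-05
Posterior odds = (w_III·f_III) / (w_IV·f_IV) = (0.17·0.000479783) / (0.38·2.89739e-05) = 8.1563e-05 / 1.10101e-05 ≈ 7.408

7.408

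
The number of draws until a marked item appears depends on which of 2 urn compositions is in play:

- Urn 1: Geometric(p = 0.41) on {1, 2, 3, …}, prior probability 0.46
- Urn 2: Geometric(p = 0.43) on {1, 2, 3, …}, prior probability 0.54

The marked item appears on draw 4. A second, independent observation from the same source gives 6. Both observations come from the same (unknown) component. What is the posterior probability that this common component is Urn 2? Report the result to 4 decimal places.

0.4949

Apply Bayes' rule: the posterior for each component is proportional to its prior times its likelihood at x.
Since both observations come from the same component, the likelihood for component k is f_k(x₁)·f_k(x₂).
  L_1 = [0.41·(1−0.41)^3 = 0.41·0.205379 = 0.0842054] × [0.0293119] = 0.00246822
  L_2 = [0.43·(1−0.43)^3 = 0.43·0.185193 = 0.079633] × [0.0258728] = 0.00206033
Multiply by the mixture weights:
  π_1·L_1 = 0.46 × 0.00246822 = 0.00113538
  π_2·L_2 = 0.54 × 0.00206033 = 0.00111258
Marginal: 0.00113538 + 0.00111258 = 0.00224796
So the posterior for Urn 2 is 0.00111258 / 0.00224796 ≈ 0.4949.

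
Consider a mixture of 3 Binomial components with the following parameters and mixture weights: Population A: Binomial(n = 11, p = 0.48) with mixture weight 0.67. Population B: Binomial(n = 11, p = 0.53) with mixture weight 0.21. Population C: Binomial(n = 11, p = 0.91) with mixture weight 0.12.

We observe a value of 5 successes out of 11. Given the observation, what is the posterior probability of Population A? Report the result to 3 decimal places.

0.781

By Bayes' theorem, P(k | x) = P(Z=k) f_k(x) / Σ_j P(Z=j) f_j(x).
Component likelihoods at x = 5 successes out of 11:
  f_A = 0.232738
  f_B = 0.208261
  f_C = 0.000153216
Multiply by the mixture weights:
  P(Z=A)·f_A = 0.67 × 0.232738 = 0.155935
  P(Z=B)·f_B = 0.21 × 0.208261 = 0.0437349
  P(Z=C)·f_C = 0.12 × 0.000153216 = 1.83859e-05
Marginal: 0.155935 + 0.0437349 + 1.83859e-05 = 0.199688
P(Population A | the observation) = 0.155935 / 0.199688 ≈ 0.781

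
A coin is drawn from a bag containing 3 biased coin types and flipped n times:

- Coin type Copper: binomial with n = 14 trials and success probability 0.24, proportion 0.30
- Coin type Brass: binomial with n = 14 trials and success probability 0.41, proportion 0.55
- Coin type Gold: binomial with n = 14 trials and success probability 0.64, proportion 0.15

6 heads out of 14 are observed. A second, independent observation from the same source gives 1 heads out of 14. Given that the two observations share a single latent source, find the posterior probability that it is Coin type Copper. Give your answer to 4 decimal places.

0.7236

Apply Bayes' rule: the posterior for each component is proportional to its prior times its likelihood at x.
Since both observations come from the same component, the likelihood for component k is f_k(x₁)·f_k(x₂).
  p_Copper = [C(14,6)·0.24^6·0.76^8 = 3003·0.000191103·0.111303 = 0.0638751] × [0.0948235] = 0.00605686
  p_Brass = [C(14,6)·0.41^6·0.59^8 = 3003·0.0047501·0.014683 = 0.209447] × [0.00602543] = 0.00126201
  p_Gold = [C(14,6)·0.64^6·0.36^8 = 3003·0.0687195·0.000282111 = 0.0582177] × [1.52841e-05] = 8.89807e-07
Prior × likelihood for each component:
  π_Copper·p_Copper = 0.30 × 0.00605686 = 0.00181706
  π_Brass·p_Brass = 0.55 × 0.00126201 = 0.000694105
  π_Gold·p_Gold = 0.15 × 8.89807e-07 = 1.33471e-07
Evidence: 0.00181706 + 0.000694105 + 1.33471e-07 = 0.0025113
P(Coin type Copper | x₁,x₂) = 0.00181706 / 0.0025113 ≈ 0.7236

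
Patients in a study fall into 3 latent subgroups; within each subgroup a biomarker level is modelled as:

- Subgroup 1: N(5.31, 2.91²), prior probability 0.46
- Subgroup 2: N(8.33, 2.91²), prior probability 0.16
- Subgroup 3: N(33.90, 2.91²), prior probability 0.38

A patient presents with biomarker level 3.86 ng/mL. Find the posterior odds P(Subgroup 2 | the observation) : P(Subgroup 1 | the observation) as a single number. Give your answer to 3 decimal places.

0.121

Since P(k|x) ∝ π_k f_k(x), the posterior odds are π_i f_i(x) / (π_j f_j(x)).
Normal densities:
  L_1 = 0.121088
  L_2 = 0.0421354
  L_3 = 9.92566e-25
Posterior odds = (π_2·L_2) / (π_1·L_1) = (0.16·0.0421354) / (0.46·0.121088) = 0.00674167 / 0.0557007 ≈ 0.121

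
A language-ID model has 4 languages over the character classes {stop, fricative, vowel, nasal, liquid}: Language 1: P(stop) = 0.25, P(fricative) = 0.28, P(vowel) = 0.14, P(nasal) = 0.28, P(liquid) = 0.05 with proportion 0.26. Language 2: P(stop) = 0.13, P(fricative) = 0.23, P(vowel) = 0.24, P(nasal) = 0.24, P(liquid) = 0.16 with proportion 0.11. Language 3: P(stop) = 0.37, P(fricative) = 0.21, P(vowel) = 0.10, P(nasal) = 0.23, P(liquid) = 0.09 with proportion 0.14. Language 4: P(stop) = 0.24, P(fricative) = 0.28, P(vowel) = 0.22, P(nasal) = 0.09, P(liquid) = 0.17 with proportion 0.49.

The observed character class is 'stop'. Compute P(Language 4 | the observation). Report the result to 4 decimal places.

0.4729

The responsibility of component k is π_k f_k(x) divided by Σ_j π_j f_j(x).
Evaluate each component's likelihood at the observed value:
  p_1 = 0.25
  p_2 = 0.13
  p_3 = 0.37
  p_4 = 0.24
Weight by the priors:
  π_1·p_1 = 0.26 × 0.25 = 0.065
  π_2·p_2 = 0.11 × 0.13 = 0.0143
  π_3·p_3 = 0.14 × 0.37 = 0.0518
  π_4·p_4 = 0.49 × 0.24 = 0.1176
Marginal: 0.065 + 0.0143 + 0.0518 + 0.1176 = 0.2487
Responsibility of Language 4: 0.1176 / 0.2487 ≈ 0.4729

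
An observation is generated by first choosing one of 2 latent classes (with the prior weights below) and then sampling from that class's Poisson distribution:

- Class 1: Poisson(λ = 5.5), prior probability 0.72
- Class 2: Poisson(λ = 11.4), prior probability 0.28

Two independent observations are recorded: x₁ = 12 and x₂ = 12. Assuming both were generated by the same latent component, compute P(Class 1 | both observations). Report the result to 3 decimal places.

Posterior ∝ prior × likelihood, so P(k | x) ∝ P(Z=k) f_k(x); normalise over all components.
Since both observations come from the same component, the likelihood for component k is f_k(x₁)·f_k(x₂).
  p_1 = [0.00653726] × [0.00653726] = 4.27357e-05
  p_2 = [0.112607] × [0.112607] = 0.0126803
Weight by the priors:
  P(Z=1)·p_1 = 0.72 × 4.27357e-05 = 3.07697e-05
  P(Z=2)·p_2 = 0.28 × 0.0126803 = 0.00355047
Evidence: 3.07697e-05 + 0.00355047 = 0.00358124
Responsibility of Class 1: 3.07697e-05 / 0.00358124 ≈ 0.009

0.009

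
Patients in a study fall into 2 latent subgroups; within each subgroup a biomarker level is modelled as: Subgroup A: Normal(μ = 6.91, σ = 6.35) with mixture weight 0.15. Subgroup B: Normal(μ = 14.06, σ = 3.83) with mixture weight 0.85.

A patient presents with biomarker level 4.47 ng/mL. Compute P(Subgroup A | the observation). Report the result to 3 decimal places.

0.694

P(component k | x) = w_k·f_k(x) / marginal(x), where marginal(x) = Σ_j w_j·f_j(x).
Component likelihoods at x = 4.47 ng/mL:
  L_A = (1/(6.35·√(2π)))·exp(−(4.47−6.91)²/(2·6.35²)) = 0.062826·exp(-0.07382) = 0.0583545
  L_B = (1/(3.83·√(2π)))·exp(−(4.47−14.06)²/(2·3.83²)) = 0.104162·exp(-3.13480) = 0.00453195
Unnormalised posteriors:
  w_A·L_A = 0.15 × 0.0583545 = 0.00875318
  w_B·L_B = 0.85 × 0.00453195 = 0.00385216
Normaliser: 0.00875318 + 0.00385216 = 0.0126053
P(Subgroup A | x) ≈ 0.694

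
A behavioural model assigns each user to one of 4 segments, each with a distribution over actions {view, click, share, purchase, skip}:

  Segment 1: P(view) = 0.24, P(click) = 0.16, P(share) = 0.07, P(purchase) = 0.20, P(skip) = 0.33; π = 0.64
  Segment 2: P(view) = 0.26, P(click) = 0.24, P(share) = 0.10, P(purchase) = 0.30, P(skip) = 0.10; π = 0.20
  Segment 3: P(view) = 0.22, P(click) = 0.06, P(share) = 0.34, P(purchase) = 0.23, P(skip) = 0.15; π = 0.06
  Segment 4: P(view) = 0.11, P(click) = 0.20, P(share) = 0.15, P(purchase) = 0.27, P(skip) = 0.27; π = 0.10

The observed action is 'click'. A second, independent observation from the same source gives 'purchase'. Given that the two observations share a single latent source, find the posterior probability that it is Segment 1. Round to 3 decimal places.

0.498

P(component k | x) = π_k·f_k(x) / marginal(x), where marginal(x) = Σ_j π_j·f_j(x).
Since both observations come from the same component, the likelihood for component k is f_k(x₁)·f_k(x₂).
  L_1 = [P(click | comp) = 0.16] × [0.2] = 0.032
  L_2 = [P(click | comp) = 0.24] × [0.3] = 0.072
  L_3 = [P(click | comp) = 0.06] × [0.23] = 0.0138
  L_4 = [P(click | comp) = 0.20] × [0.27] = 0.054
Weight by the priors:
  π_1·L_1 = 0.64 × 0.032 = 0.02048
  π_2·L_2 = 0.20 × 0.072 = 0.0144
  π_3·L_3 = 0.06 × 0.0138 = 0.000828
  π_4·L_4 = 0.10 × 0.054 = 0.0054
Sum: 0.02048 + 0.0144 + 0.000828 + 0.0054 = 0.041108
So the posterior for Segment 1 is 0.02048 / 0.041108 ≈ 0.498.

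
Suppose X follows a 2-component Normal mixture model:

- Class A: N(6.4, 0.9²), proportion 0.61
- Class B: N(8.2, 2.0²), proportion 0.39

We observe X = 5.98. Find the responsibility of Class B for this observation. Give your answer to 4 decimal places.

0.1477

By Bayes' theorem, P(k | x) = π_k f_k(x) / Σ_j π_j f_j(x).
Normal densities:
  f_A = (1/(0.9·√(2π)))·exp(−(5.98−6.4)²/(2·0.9²)) = 0.443269·exp(-0.10889) = 0.397537
  f_B = (1/(2.0·√(2π)))·exp(−(5.98−8.2)²/(2·2.0²)) = 0.199471·exp(-0.61605) = 0.107729
Prior × likelihood for each component:
  π_A·f_A = 0.61 × 0.397537 = 0.242498
  π_B·f_B = 0.39 × 0.107729 = 0.0420143
Sum: 0.242498 + 0.0420143 = 0.284512
So the posterior for Class B is 0.0420143 / 0.284512 ≈ 0.1477.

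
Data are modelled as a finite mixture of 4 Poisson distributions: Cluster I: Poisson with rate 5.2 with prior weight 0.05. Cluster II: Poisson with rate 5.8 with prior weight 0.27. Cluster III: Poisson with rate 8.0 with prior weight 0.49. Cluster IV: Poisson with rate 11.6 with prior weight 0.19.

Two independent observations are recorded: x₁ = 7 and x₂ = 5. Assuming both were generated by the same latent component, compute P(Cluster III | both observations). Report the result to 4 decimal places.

P(component k | x) = P(Z=k)·f_k(x) / marginal(x), where marginal(x) = Σ_j P(Z=j)·f_j(x).
Since both observations come from the same component, the likelihood for component k is f_k(x₁)·f_k(x₂).
  f_I = [0.112528] × [0.174785] = 0.0196683
  f_II = [0.132635] × [0.165596] = 0.0219638
  f_III = [0.139587] × [0.0916037] = 0.0127866
  f_IV = [0.0513996] × [0.0160433] = 0.000824617
Multiply by the mixture weights:
  P(Z=I)·f_I = 0.05 × 0.0196683 = 0.000983413
  P(Z=II)·f_II = 0.27 × 0.0219638 = 0.00593024
  P(Z=III)·f_III = 0.49 × 0.0127866 = 0.00626545
  P(Z=IV)·f_IV = 0.19 × 0.000824617 = 0.000156677
Sum: 0.000983413 + 0.00593024 + 0.00626545 + 0.000156677 = 0.0133358
P(Cluster III | data) ≈ 0.4698

0.4698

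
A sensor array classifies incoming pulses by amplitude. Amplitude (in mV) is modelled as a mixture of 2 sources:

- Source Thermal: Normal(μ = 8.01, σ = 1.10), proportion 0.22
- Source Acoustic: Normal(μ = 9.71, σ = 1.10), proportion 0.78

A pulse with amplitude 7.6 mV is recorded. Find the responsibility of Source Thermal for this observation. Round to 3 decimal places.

P(component k | x) = P(Z=k)·f_k(x) / marginal(x), where marginal(x) = Σ_j P(Z=j)·f_j(x).
Normal densities:
  L_Thermal = (1/(1.10·√(2π)))·exp(−(7.6−8.01)²/(2·1.10²)) = 0.362675·exp(-0.06946) = 0.338337
  L_Acoustic = (1/(1.10·√(2π)))·exp(−(7.6−9.71)²/(2·1.10²)) = 0.362675·exp(-1.83971) = 0.0576157
Unnormalised posteriors:
  P(Z=Thermal)·L_Thermal = 0.22 × 0.338337 = 0.0744342
  P(Z=Acoustic)·L_Acoustic = 0.78 × 0.0576157 = 0.0449403
Sum: 0.0744342 + 0.0449403 = 0.119375
P(Source Thermal | the observation) ≈ 0.624

0.624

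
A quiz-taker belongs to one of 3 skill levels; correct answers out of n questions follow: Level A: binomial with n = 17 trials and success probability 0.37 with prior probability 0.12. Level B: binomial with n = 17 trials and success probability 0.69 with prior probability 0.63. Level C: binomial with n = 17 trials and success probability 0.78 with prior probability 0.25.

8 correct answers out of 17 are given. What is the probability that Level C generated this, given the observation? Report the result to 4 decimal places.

Posterior ∝ prior × likelihood, so P(k | x) ∝ π_k f_k(x); normalise over all components.
Evaluate each component's likelihood at the observed value:
  p_A = C(17,8)·0.37^8·0.63^9 = 24310·0.000351248·0.0156338 = 0.133495
  p_B = C(17,8)·0.69^8·0.31^9 = 24310·0.0513798·2.64396e-05 = 0.0330242
  p_C = C(17,8)·0.78^8·0.22^9 = 24310·0.137011·1.20727e-06 = 0.00402111
Prior × likelihood for each component:
  π_A·p_A = 0.12 × 0.133495 = 0.0160194
  π_B·p_B = 0.63 × 0.0330242 = 0.0208053
  π_C·p_C = 0.25 × 0.00402111 = 0.00100528
Denominator: 0.0160194 + 0.0208053 + 0.00100528 = 0.0378299
So the posterior for Level C is 0.00100528 / 0.0378299 ≈ 0.0266.

0.0266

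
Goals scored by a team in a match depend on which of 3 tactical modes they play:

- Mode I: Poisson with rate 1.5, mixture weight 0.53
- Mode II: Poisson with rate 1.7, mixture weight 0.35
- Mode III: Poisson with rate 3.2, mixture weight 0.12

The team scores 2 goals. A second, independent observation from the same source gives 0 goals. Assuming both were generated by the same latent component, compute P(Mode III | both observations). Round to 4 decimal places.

0.0215

Posterior ∝ prior × likelihood, so P(k | x) ∝ π_k f_k(x); normalise over all components.
Since both observations come from the same component, the likelihood for component k is f_k(x₁)·f_k(x₂).
  L_I = [e^(−1.5)·1.5^2/2! = 0.251021] × [0.22313] = 0.0560105
  L_II = [e^(−1.7)·1.7^2/2! = 0.263978] × [0.182684] = 0.0482244
  L_III = [e^(−3.2)·3.2^2/2! = 0.208702] × [0.0407622] = 0.00850717
Prior × likelihood for each component:
  π_I·L_I = 0.53 × 0.0560105 = 0.0296855
  π_II·L_II = 0.35 × 0.0482244 = 0.0168785
  π_III·L_III = 0.12 × 0.00850717 = 0.00102086
Evidence: 0.0296855 + 0.0168785 + 0.00102086 = 0.0475849
So the posterior for Mode III is 0.00102086 / 0.0475849 ≈ 0.0215.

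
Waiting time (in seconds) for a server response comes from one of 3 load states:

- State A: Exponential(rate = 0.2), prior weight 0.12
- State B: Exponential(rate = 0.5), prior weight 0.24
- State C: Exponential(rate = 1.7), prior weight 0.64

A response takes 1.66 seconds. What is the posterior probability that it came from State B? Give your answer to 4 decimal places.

The responsibility of component k is π_k f_k(x) divided by Σ_j π_j f_j(x).
Exponential densities:
  p_A = 0.143497
  p_B = 0.218025
  p_C = 0.101128
Weight by the priors:
  π_A·p_A = 0.12 × 0.143497 = 0.0172197
  π_B·p_B = 0.24 × 0.218025 = 0.0523259
  π_C·p_C = 0.64 × 0.101128 = 0.0647217
Marginal: 0.0172197 + 0.0523259 + 0.0647217 = 0.134267
P(State B | 1.66 seconds) = 0.0523259 / 0.134267 ≈ 0.3897

0.3897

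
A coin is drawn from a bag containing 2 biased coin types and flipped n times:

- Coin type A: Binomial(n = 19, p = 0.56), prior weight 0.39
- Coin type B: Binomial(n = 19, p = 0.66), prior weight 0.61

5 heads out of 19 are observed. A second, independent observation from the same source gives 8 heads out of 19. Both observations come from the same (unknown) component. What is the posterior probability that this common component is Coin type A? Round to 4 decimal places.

By Bayes' theorem, P(k | x) = P(Z=k) f_k(x) / Σ_j P(Z=j) f_j(x).
Since both observations come from the same component, the likelihood for component k is f_k(x₁)·f_k(x₂).
  L_A = [C(19,5)·0.56^5·0.44^14 = 11628·0.0550732·1.01938e-05 = 0.00652804] × [0.0874786] = 0.000571064
  L_B = [C(19,5)·0.66^5·0.34^14 = 11628·0.125233·2.7587e-07 = 0.000401726] × [0.0191002] = 7.67304e-06
Unnormalised posteriors:
  P(Z=A)·L_A = 0.39 × 0.000571064 = 0.000222715
  P(Z=B)·L_B = 0.61 × 7.67304e-06 = 4.68055e-06
Denominator: 0.000222715 + 4.68055e-06 = 0.000227395
P(Coin type A | x₁,x₂) = 0.000222715 / 0.000227395 ≈ 0.9794

0.9794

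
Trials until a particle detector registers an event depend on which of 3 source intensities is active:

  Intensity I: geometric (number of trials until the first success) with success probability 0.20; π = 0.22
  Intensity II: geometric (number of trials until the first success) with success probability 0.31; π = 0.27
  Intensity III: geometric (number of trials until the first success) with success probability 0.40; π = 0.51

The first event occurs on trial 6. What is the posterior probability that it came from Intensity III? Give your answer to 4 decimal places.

0.3657

P(component k | x) = π_k·f_k(x) / marginal(x), where marginal(x) = Σ_j π_j·f_j(x).
Component likelihoods at x = 6:
  p_I = 0.065536
  p_II = 0.048485
  p_III = 0.031104
Weight by the priors:
  π_I·p_I = 0.22 × 0.065536 = 0.0144179
  π_II·p_II = 0.27 × 0.048485 = 0.0130909
  π_III·p_III = 0.51 × 0.031104 = 0.015863
Denominator: 0.0144179 + 0.0130909 + 0.015863 = 0.0433719
Responsibility of Intensity III: 0.015863 / 0.0433719 ≈ 0.3657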